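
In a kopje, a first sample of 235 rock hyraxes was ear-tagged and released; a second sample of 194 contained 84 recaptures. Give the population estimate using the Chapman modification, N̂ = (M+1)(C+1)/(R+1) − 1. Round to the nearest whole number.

N ≈ 540

N̂ = (235+1)(194+1)/(84+1) − 1 = 236·195/85 − 1
= 46020/85 − 1 ≈ 541.4 − 1 ≈ 540.4 → 540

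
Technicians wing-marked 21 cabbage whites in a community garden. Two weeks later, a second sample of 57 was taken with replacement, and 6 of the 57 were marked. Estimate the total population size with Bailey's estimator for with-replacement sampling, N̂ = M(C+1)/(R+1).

N̂ = 21·(57+1)/(6+1) = 21·58/7 = 1218/7 = 174

N = 174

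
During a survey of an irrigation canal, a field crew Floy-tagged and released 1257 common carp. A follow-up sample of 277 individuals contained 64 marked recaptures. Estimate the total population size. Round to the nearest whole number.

If marked individuals mix randomly, R/C ≈ M/N, giving N ≈ M·C/R.
N = (1257 × 277) / 64 = 348189 / 64 ≈ 5440.45 → 5440

N ≈ 5440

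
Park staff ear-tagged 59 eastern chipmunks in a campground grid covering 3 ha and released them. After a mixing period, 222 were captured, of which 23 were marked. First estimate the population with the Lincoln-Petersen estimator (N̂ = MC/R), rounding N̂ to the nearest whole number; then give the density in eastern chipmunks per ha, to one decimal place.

N̂ = 59·222/23 = 13098/23 ≈ 569.48 → 569
Density = N̂ / area = 569 / 3 ≈ 189.67 → 189.7 per ha

density ≈ 189.7 eastern chipmunks per ha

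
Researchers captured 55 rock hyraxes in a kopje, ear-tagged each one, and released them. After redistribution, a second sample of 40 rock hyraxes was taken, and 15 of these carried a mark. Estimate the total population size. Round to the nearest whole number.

N ≈ 147

N = (55 × 40) / 15 = 2200 / 15 ≈ 146.7 → 147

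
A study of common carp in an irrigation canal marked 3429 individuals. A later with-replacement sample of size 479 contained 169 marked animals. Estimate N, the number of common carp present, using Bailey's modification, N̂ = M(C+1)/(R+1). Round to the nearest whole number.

N ≈ 9682

N̂ = 3429·(479+1)/(169+1) = 3429·480/170 = 1645920/170 ≈ 9681.9 → 9682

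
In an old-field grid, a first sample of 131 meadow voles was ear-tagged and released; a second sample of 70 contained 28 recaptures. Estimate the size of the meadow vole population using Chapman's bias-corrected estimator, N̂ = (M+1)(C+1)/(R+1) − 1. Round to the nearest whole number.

N ≈ 322

N̂ = (131+1)(70+1)/(28+1) − 1 = 132·71/29 − 1
= 9372/29 − 1 ≈ 323.2 − 1 ≈ 322.2 → 322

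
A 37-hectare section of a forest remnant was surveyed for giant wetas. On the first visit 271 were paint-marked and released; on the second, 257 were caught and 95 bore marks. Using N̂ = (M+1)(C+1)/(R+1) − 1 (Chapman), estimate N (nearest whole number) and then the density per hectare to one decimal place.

density ≈ 19.7 giant wetas per hectare

N̂ = 272·258/96 − 1 = 70176/96 − 1 = 730
Density = N̂ / area = 730 / 37 ≈ 19.73 → 19.7 per hectare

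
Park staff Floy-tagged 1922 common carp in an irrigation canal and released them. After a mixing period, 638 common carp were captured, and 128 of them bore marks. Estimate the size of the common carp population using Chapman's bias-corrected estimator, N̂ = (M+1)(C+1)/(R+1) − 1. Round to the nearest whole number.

N̂ = (1922+1)(638+1)/(128+1) − 1 = 1923·639/129 − 1
= 1228797/129 − 1 ≈ 9525.6 − 1 ≈ 9524.6 → 9525

N ≈ 9525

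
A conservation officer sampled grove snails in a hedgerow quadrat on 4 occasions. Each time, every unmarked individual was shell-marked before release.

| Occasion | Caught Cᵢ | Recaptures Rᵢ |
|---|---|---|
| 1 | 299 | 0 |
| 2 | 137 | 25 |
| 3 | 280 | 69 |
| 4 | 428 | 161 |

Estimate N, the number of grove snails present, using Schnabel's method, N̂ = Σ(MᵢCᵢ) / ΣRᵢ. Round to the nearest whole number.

Marked at large before each occasion: Mᵢ = Σⱼ<ᵢ (Cⱼ − Rⱼ) → M1=0, M2=299, M3=411, M4=622
Σ MᵢCᵢ = 0·299 + 299·137 + 411·280 + 622·428 = 0 + 40963 + 115080 + 266216 = 422259
Σ Rᵢ = 0 + 25 + 69 + 161 = 255
N̂ = 422259 / 255 ≈ 1655.9 → 1656

N ≈ 1656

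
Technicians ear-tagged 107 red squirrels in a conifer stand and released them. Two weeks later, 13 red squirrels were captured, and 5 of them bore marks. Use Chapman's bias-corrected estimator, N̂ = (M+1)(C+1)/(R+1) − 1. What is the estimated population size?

N = 251

N̂ = (107+1)(13+1)/(5+1) − 1 = 108·14/6 − 1
= 1512/6 − 1 = 252 − 1 = 251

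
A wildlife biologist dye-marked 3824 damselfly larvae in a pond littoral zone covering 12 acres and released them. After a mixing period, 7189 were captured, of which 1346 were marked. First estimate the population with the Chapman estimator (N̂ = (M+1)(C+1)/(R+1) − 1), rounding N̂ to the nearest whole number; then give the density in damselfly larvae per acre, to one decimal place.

density ≈ 1701.3 damselfly larvae per acre

N̂ = 3825·7190/1347 − 1 = 27501750/1347 − 1 ≈ 20416.0 → 20416
Density = N̂ / area = 20416 / 12 ≈ 1701.33 → 1701.3 per acre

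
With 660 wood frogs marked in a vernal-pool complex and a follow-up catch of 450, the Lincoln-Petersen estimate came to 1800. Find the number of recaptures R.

R = 165

From N = M·C/R: R = M·C / N = 660·450 / 1800 = 297000 / 1800 = 165.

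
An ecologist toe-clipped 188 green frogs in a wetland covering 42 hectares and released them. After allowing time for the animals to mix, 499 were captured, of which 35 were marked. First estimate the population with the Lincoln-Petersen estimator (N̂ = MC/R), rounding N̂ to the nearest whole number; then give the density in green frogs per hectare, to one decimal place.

N̂ = 188·499/35 = 93812/35 ≈ 2680.3 → 2680
Density = N̂ / area = 2680 / 42 ≈ 63.81 → 63.8 per hectare

density ≈ 63.8 green frogs per hectare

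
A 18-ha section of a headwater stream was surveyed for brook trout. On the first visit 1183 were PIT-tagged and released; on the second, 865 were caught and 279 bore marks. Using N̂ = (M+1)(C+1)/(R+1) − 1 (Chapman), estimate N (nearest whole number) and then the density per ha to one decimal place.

density ≈ 203.4 brook trout per ha

N̂ = 1184·866/280 − 1 = 1025344/280 − 1 ≈ 3660.9 → 3661
Density = N̂ / area = 3661 / 18 ≈ 203.39 → 203.4 per ha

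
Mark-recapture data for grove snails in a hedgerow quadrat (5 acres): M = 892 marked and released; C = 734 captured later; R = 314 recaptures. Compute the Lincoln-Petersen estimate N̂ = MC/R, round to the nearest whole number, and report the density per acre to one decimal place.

density ≈ 417.0 grove snails per acre

N̂ = 892·734/314 = 654728/314 ≈ 2085.1 → 2085
Density = N̂ / area = 2085 / 5 = 417.0 per acre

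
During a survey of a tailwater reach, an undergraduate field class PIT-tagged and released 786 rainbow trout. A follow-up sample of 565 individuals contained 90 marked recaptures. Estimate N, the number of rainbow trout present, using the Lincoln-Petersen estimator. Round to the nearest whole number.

N = (786 × 565) / 90 = 444090 / 90 ≈ 4934.3 → 4934

N ≈ 4934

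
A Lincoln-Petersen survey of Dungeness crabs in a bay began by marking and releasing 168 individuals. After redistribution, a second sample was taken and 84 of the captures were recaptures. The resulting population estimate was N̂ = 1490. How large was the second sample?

C = 745

From N = M·C/R: C = N·R / M = 1490·84 / 168 = 125160 / 168 = 745.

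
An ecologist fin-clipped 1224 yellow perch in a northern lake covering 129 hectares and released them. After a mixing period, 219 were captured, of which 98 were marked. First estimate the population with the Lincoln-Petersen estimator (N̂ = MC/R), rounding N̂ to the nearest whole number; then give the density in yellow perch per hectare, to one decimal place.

density ≈ 21.2 yellow perch per hectare

N̂ = 1224·219/98 = 268056/98 ≈ 2735.3 → 2735
Density = N̂ / area = 2735 / 129 ≈ 21.20 → 21.2 per hectare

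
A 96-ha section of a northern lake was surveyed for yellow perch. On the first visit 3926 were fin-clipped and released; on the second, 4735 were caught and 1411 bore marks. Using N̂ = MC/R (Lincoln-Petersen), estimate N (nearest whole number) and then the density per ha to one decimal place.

density ≈ 137.2 yellow perch per ha

N̂ = 3926·4735/1411 = 18589610/1411 ≈ 13174.8 → 13175
Density = N̂ / area = 13175 / 96 ≈ 137.24 → 137.2 per ha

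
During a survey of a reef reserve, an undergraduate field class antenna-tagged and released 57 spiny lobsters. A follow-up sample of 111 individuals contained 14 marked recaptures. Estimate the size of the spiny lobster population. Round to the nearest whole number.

N ≈ 452

The marked fraction in the recapture sample should equal the marked fraction in the population: 14/111 = 57/N.
N = (57 × 111) / 14 = 6327 / 14 ≈ 451.9 → 452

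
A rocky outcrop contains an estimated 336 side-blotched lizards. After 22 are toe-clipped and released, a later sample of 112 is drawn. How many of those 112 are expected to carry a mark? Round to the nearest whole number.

The marked fraction of the population is 22/336, so in a sample of 112 expect C·(M/N) marked.
E[R] = 22 × 112 / 336 = 2464 / 336 ≈ 7.3 → 7

expected recaptures ≈ 7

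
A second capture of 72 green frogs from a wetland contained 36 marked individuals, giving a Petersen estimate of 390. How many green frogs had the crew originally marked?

M = 195

From N = M·C/R: M = N·R / C = 390·36 / 72 = 14040 / 72 = 195.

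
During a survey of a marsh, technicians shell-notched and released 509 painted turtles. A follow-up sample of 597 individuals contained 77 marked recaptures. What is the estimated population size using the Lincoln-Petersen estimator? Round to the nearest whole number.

N ≈ 3946

N = (509 × 597) / 77 = 303873 / 77 ≈ 3946.4 → 3946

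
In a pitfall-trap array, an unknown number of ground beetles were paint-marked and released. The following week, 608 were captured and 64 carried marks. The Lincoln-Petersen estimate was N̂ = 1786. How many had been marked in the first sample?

From N = M·C/R: M = N·R / C = 1786·64 / 608 = 114304 / 608 = 188.

M = 188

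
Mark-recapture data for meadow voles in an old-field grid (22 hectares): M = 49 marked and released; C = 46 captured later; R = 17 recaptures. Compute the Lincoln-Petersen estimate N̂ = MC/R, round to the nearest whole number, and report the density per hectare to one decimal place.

density ≈ 6.0 meadow voles per hectare

N̂ = 49·46/17 = 2254/17 ≈ 132.6 → 133
Density = N̂ / area = 133 / 22 ≈ 6.045 → 6.0 per hectare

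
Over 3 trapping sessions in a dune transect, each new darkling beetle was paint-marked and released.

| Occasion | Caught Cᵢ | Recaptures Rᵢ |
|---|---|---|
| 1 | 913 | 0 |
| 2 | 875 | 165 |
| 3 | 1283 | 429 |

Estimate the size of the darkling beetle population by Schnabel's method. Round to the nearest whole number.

N ≈ 4850

Marked at large before each occasion: Mᵢ = Σⱼ<ᵢ (Cⱼ − Rⱼ) → M1=0, M2=913, M3=1623
Σ MᵢCᵢ = 0·913 + 913·875 + 1623·1283 = 0 + 798875 + 2082309 = 2881184
Σ Rᵢ = 0 + 165 + 429 = 594
N̂ = 2881184 / 594 ≈ 4850.48 → 4850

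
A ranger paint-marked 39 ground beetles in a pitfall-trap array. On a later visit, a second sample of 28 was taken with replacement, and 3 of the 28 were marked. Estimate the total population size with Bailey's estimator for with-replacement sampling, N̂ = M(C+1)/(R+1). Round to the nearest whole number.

N̂ = 39·(28+1)/(3+1) = 39·29/4 = 1131/4 ≈ 282.8 → 283

N ≈ 283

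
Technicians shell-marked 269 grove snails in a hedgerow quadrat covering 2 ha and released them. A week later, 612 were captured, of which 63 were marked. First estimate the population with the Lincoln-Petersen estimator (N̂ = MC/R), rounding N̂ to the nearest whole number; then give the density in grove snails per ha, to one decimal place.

N̂ = 269·612/63 = 164628/63 ≈ 2613.1 → 2613
Density = N̂ / area = 2613 / 2 ≈ 1306.50 → 1306.5 per ha

density ≈ 1306.5 grove snails per ha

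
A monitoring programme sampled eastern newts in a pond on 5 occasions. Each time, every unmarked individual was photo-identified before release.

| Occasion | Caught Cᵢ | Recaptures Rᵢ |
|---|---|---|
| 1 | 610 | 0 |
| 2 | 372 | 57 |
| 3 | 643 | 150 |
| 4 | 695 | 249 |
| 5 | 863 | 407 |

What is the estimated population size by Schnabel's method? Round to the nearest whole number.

N ≈ 3958

Marked at large before each occasion: Mᵢ = Σⱼ<ᵢ (Cⱼ − Rⱼ) → M1=0, M2=610, M3=925, M4=1418, M5=1864
Σ MᵢCᵢ = 0·610 + 610·372 + 925·643 + 1418·695 + 1864·863 = 0 + 226920 + 594775 + 985510 + 1608632 = 3415837
Σ Rᵢ = 0 + 57 + 150 + 249 + 407 = 863
N̂ = 3415837 / 863 ≈ 3958.1 → 3958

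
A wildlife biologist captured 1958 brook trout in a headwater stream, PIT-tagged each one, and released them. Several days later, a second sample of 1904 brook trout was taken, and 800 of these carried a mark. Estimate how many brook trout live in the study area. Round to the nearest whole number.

Lincoln-Petersen assumes M/N = R/C, so N = M·C / R.
N = (1958 × 1904) / 800 = 3728032 / 800 ≈ 4660.0 → 4660

N ≈ 4660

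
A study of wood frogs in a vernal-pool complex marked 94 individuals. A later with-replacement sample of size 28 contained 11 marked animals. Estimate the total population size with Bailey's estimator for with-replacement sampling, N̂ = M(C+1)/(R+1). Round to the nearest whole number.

N ≈ 227

N̂ = 94·(28+1)/(11+1) = 94·29/12 = 2726/12 ≈ 227.2 → 227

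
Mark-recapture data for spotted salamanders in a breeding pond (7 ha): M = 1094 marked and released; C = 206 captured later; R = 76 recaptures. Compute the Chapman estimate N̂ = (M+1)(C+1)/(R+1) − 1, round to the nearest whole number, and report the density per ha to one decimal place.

N̂ = 1095·207/77 − 1 = 226665/77 − 1 ≈ 2942.7 → 2943
Density = N̂ / area = 2943 / 7 ≈ 420.43 → 420.4 per ha

density ≈ 420.4 spotted salamanders per ha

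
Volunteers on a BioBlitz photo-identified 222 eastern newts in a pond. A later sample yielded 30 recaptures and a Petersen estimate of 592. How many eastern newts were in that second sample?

C = 80

From N = M·C/R: C = N·R / M = 592·30 / 222 = 17760 / 222 = 80.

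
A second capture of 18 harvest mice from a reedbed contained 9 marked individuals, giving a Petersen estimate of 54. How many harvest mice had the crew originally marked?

M = 27

From N = M·C/R: M = N·R / C = 54·9 / 18 = 486 / 18 = 27.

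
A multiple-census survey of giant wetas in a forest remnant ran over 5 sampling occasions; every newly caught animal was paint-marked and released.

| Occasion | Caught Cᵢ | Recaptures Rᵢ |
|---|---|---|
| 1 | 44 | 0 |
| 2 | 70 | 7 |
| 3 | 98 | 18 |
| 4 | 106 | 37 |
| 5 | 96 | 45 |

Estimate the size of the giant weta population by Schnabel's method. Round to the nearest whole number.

Marked at large before each occasion: Mᵢ = Σⱼ<ᵢ (Cⱼ − Rⱼ) → M1=0, M2=44, M3=107, M4=187, M5=256
Σ MᵢCᵢ = 0·44 + 44·70 + 107·98 + 187·106 + 256·96 = 0 + 3080 + 10486 + 19822 + 24576 = 57964
Σ Rᵢ = 0 + 7 + 18 + 37 + 45 = 107
N̂ = 57964 / 107 ≈ 541.7 → 542

N ≈ 542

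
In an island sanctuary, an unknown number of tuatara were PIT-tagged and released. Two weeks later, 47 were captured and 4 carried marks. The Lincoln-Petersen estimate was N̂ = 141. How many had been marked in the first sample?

M = 12

From N = M·C/R: M = N·R / C = 141·4 / 47 = 564 / 47 = 12.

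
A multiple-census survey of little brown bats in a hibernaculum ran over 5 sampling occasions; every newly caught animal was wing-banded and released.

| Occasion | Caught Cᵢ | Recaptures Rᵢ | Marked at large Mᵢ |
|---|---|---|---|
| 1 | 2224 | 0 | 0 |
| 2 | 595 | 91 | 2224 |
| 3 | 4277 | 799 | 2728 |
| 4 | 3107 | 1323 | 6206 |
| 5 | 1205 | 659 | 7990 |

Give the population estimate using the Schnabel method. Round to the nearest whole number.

N ≈ 14,589

Σ MᵢCᵢ = 0·2224 + 2224·595 + 2728·4277 + 6206·3107 + 7990·1205 = 0 + 1323280 + 11667656 + 19282042 + 9627950 = 41900928
Σ Rᵢ = 0 + 91 + 799 + 1323 + 659 = 2872
N̂ = 41900928 / 2872 ≈ 14589.46 → 14589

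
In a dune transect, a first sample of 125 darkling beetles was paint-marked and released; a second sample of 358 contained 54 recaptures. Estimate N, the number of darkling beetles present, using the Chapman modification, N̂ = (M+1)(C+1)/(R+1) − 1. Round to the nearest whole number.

N ≈ 821

N̂ = (125+1)(358+1)/(54+1) − 1 = 126·359/55 − 1
= 45234/55 − 1 ≈ 822.4 − 1 ≈ 821.4 → 821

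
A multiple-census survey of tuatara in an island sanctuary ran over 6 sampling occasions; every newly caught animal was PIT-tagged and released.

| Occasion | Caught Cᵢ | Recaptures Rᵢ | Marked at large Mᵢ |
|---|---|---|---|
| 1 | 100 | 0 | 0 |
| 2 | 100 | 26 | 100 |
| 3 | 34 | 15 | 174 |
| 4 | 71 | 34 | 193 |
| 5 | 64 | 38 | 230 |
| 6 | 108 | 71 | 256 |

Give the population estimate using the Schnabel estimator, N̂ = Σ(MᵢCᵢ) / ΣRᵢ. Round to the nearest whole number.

Σ MᵢCᵢ = 0·100 + 100·100 + 174·34 + 193·71 + 230·64 + 256·108 = 0 + 10000 + 5916 + 13703 + 14720 + 27648 = 71987
Σ Rᵢ = 0 + 26 + 15 + 34 + 38 + 71 = 184
N̂ = 71987 / 184 ≈ 391.2 → 391

N ≈ 391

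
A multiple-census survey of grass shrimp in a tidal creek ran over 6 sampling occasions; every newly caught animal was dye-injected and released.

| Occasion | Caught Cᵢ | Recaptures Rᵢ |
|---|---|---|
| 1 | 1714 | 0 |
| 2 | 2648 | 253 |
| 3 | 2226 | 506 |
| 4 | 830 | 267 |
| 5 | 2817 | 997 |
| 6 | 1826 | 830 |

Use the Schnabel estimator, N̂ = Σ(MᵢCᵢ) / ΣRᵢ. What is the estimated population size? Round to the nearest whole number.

N ≈ 18,060

Marked at large before each occasion: Mᵢ = Σⱼ<ᵢ (Cⱼ − Rⱼ) → M1=0, M2=1714, M3=4109, M4=5829, M5=6392, M6=8212
Σ MᵢCᵢ = 0·1714 + 1714·2648 + 4109·2226 + 5829·830 + 6392·2817 + 8212·1826 = 0 + 4538672 + 9146634 + 4838070 + 18006264 + 14995112 = 51524752
Σ Rᵢ = 0 + 253 + 506 + 267 + 997 + 830 = 2853
N̂ = 51524752 / 2853 ≈ 18059.8 → 18060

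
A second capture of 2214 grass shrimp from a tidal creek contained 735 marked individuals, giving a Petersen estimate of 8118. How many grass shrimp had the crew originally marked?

From N = M·C/R: M = N·R / C = 8118·735 / 2214 = 5966730 / 2214 = 2695.

M = 2695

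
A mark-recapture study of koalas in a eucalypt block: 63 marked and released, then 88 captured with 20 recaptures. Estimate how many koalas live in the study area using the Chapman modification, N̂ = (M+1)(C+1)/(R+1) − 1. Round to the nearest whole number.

N̂ = (63+1)(88+1)/(20+1) − 1 = 64·89/21 − 1
= 5696/21 − 1 ≈ 271.2 − 1 ≈ 270.2 → 270

N ≈ 270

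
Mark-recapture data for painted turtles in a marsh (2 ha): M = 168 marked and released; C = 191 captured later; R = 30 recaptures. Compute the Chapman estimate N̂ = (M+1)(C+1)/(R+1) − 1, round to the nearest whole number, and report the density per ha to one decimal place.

N̂ = 169·192/31 − 1 = 32448/31 − 1 ≈ 1045.7 → 1046
Density = N̂ / area = 1046 / 2 = 523.0 per ha

density ≈ 523.0 painted turtles per ha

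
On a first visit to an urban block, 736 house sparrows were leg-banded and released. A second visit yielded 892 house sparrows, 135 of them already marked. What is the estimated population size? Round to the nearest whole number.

N ≈ 4863

The marked fraction in the recapture sample should equal the marked fraction in the population: 135/892 = 736/N.
N = (736 × 892) / 135 = 656512 / 135 ≈ 4863.1 → 4863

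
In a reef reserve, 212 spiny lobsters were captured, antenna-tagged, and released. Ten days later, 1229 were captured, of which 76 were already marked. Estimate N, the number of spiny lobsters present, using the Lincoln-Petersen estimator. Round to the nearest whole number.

N ≈ 3428

If marked individuals mix randomly, R/C ≈ M/N, giving N ≈ M·C/R.
N = (212 × 1229) / 76 = 260548 / 76 ≈ 3428.3 → 3428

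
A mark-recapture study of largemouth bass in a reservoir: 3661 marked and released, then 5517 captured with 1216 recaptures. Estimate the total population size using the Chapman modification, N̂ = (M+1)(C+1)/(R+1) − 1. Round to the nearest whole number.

N̂ = (3661+1)(5517+1)/(1216+1) − 1 = 3662·5518/1217 − 1
= 20206916/1217 − 1 ≈ 16603.9 − 1 ≈ 16602.9 → 16603

N ≈ 16,603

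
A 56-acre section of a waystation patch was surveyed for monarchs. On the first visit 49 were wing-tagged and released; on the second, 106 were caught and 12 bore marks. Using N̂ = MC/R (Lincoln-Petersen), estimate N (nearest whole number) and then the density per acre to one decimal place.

density ≈ 7.7 monarchs per acre

N̂ = 49·106/12 = 5194/12 ≈ 432.8 → 433
Density = N̂ / area = 433 / 56 ≈ 7.73 → 7.7 per acre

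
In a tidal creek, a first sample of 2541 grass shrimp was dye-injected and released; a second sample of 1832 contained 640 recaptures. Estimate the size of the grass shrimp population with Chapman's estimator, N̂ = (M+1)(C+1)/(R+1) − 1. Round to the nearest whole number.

N ≈ 7268

N̂ = (2541+1)(1832+1)/(640+1) − 1 = 2542·1833/641 − 1
= 4659486/641 − 1 ≈ 7269.1 − 1 ≈ 7268.1 → 7268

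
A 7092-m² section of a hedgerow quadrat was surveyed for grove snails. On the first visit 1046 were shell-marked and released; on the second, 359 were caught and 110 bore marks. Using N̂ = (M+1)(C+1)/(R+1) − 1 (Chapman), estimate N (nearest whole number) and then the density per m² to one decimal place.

N̂ = 1047·360/111 − 1 = 376920/111 − 1 ≈ 3394.7 → 3395
Density = N̂ / area = 3395 / 7092 ≈ 0.48 → 0.5 per m²

density ≈ 0.5 grove snails per m²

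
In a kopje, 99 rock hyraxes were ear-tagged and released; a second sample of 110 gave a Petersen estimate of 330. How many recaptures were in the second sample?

R = 33

From N = M·C/R: R = M·C / N = 99·110 / 330 = 10890 / 330 = 33.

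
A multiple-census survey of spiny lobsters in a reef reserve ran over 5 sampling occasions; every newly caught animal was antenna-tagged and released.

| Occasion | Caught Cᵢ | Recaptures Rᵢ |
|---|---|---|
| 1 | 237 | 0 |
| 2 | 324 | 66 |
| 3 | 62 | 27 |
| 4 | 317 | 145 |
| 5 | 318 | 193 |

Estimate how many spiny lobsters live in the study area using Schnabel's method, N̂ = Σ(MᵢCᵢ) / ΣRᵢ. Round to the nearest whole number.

N ≈ 1157

Marked at large before each occasion: Mᵢ = Σⱼ<ᵢ (Cⱼ − Rⱼ) → M1=0, M2=237, M3=495, M4=530, M5=702
Σ MᵢCᵢ = 0·237 + 237·324 + 495·62 + 530·317 + 702·318 = 0 + 76788 + 30690 + 168010 + 223236 = 498724
Σ Rᵢ = 0 + 66 + 27 + 145 + 193 = 431
N̂ = 498724 / 431 ≈ 1157.1 → 1157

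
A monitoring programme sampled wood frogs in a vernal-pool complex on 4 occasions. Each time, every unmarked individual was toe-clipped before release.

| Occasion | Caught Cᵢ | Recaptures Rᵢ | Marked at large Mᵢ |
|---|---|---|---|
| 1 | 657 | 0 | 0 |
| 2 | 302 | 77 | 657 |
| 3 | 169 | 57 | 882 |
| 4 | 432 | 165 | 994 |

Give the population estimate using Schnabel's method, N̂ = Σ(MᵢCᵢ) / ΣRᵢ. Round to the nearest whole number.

N ≈ 2598

Σ MᵢCᵢ = 0·657 + 657·302 + 882·169 + 994·432 = 0 + 198414 + 149058 + 429408 = 776880
Σ Rᵢ = 0 + 77 + 57 + 165 = 299
N̂ = 776880 / 299 ≈ 2598.3 → 2598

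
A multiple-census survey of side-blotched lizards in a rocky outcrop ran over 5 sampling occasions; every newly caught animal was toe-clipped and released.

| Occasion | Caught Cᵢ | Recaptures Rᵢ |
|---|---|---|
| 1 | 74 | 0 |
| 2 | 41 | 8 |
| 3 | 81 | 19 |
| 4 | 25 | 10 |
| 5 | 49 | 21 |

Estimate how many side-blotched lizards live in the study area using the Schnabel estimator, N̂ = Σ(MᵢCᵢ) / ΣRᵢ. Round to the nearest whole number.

N ≈ 430

Marked at large before each occasion: Mᵢ = Σⱼ<ᵢ (Cⱼ − Rⱼ) → M1=0, M2=74, M3=107, M4=169, M5=184
Σ MᵢCᵢ = 0·74 + 74·41 + 107·81 + 169·25 + 184·49 = 0 + 3034 + 8667 + 4225 + 9016 = 24942
Σ Rᵢ = 0 + 8 + 19 + 10 + 21 = 58
N̂ = 24942 / 58 ≈ 430.0 → 430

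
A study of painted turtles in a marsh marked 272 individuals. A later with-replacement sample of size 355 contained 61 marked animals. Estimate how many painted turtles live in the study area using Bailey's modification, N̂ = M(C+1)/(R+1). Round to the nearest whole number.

N ≈ 1562

N̂ = 272·(355+1)/(61+1) = 272·356/62 = 96832/62 ≈ 1561.8 → 1562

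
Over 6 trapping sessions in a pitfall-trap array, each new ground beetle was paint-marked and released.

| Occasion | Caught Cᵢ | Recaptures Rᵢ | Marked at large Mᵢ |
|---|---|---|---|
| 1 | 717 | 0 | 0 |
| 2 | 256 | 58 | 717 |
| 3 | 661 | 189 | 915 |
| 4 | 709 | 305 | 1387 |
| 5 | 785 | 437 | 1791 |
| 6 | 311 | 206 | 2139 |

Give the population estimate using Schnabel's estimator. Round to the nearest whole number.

Σ MᵢCᵢ = 0·717 + 717·256 + 915·661 + 1387·709 + 1791·785 + 2139·311 = 0 + 183552 + 604815 + 983383 + 1405935 + 665229 = 3842914
Σ Rᵢ = 0 + 58 + 189 + 305 + 437 + 206 = 1195
N̂ = 3842914 / 1195 ≈ 3215.8 → 3216

N ≈ 3216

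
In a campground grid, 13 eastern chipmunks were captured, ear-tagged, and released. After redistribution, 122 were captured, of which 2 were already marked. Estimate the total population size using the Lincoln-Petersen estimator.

N = 793

N = (13 × 122) / 2 = 1586 / 2 = 793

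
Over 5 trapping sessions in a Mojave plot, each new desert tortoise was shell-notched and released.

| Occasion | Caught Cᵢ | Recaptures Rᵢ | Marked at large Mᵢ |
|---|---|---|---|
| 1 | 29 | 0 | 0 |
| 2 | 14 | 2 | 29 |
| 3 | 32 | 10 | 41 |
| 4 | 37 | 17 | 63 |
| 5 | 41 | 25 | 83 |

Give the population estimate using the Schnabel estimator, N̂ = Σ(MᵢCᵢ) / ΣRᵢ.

N = 138

Σ MᵢCᵢ = 0·29 + 29·14 + 41·32 + 63·37 + 83·41 = 0 + 406 + 1312 + 2331 + 3403 = 7452
Σ Rᵢ = 0 + 2 + 10 + 17 + 25 = 54
N̂ = 7452 / 54 = 138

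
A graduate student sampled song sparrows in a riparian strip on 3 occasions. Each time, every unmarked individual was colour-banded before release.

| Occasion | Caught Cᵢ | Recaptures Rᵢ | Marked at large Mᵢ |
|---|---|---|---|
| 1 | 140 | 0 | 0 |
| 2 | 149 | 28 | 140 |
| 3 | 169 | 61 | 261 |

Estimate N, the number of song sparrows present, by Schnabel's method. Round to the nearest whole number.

Σ MᵢCᵢ = 0·140 + 140·149 + 261·169 = 0 + 20860 + 44109 = 64969
Σ Rᵢ = 0 + 28 + 61 = 89
N̂ = 64969 / 89 ≈ 730.0 → 730

N ≈ 730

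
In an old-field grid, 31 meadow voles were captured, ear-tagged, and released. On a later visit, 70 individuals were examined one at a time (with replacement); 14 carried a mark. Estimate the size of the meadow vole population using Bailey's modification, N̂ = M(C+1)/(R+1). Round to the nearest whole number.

N̂ = 31·(70+1)/(14+1) = 31·71/15 = 2201/15 ≈ 146.7 → 147

N ≈ 147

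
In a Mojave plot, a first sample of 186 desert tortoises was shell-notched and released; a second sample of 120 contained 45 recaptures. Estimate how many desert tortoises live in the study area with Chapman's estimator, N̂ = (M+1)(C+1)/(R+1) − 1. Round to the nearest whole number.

N̂ = (186+1)(120+1)/(45+1) − 1 = 187·121/46 − 1
= 22627/46 − 1 ≈ 491.9 − 1 ≈ 490.9 → 491

N ≈ 491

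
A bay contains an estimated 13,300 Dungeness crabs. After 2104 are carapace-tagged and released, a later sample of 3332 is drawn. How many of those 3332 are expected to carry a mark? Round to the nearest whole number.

Expected recaptures E[R] = M·C / N.
E[R] = 2104 × 3332 / 13300 = 7010528 / 13300 ≈ 527.1 → 527

expected recaptures ≈ 527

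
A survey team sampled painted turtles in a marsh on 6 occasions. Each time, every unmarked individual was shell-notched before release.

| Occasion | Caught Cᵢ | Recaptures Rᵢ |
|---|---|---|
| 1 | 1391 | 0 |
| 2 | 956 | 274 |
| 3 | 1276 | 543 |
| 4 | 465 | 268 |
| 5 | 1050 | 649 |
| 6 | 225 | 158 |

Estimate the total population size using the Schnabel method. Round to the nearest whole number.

N ≈ 4862

Marked at large before each occasion: Mᵢ = Σⱼ<ᵢ (Cⱼ − Rⱼ) → M1=0, M2=1391, M3=2073, M4=2806, M5=3003, M6=3404
Σ MᵢCᵢ = 0·1391 + 1391·956 + 2073·1276 + 2806·465 + 3003·1050 + 3404·225 = 0 + 1329796 + 2645148 + 1304790 + 3153150 + 765900 = 9198784
Σ Rᵢ = 0 + 274 + 543 + 268 + 649 + 158 = 1892
N̂ = 9198784 / 1892 ≈ 4861.9 → 4862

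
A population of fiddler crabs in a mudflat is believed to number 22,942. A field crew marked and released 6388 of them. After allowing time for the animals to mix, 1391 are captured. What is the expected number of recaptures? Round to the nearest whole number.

The marked fraction of the population is 6388/22942, so in a sample of 1391 expect C·(M/N) marked.
E[R] = 6388 × 1391 / 22942 = 8885708 / 22942 ≈ 387.3 → 387

expected recaptures ≈ 387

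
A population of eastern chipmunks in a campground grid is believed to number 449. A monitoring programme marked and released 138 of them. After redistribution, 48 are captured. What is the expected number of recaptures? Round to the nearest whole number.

The marked fraction of the population is 138/449, so in a sample of 48 expect C·(M/N) marked.
E[R] = 138 × 48 / 449 = 6624 / 449 ≈ 14.8 → 15

expected recaptures ≈ 15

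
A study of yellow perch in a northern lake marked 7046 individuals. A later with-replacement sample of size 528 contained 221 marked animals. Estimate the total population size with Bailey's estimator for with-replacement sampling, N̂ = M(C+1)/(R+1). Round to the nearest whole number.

N ≈ 16,790

N̂ = 7046·(528+1)/(221+1) = 7046·529/222 = 3727334/222 ≈ 16789.8 → 16790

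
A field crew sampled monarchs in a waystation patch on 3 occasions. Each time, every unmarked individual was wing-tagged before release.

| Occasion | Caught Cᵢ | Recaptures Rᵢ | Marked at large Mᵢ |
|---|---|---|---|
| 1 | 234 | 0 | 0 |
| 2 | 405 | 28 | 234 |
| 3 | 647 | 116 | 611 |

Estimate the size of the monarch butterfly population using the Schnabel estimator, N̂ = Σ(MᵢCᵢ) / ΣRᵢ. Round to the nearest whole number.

Σ MᵢCᵢ = 0·234 + 234·405 + 611·647 = 0 + 94770 + 395317 = 490087
Σ Rᵢ = 0 + 28 + 116 = 144
N̂ = 490087 / 144 ≈ 3403.4 → 3403

N ≈ 3403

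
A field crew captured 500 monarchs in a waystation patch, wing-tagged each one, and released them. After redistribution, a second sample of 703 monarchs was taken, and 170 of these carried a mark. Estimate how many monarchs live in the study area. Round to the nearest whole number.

N ≈ 2068

Lincoln-Petersen assumes M/N = R/C, so N = M·C / R.
N = (500 × 703) / 170 = 351500 / 170 ≈ 2067.6 → 2068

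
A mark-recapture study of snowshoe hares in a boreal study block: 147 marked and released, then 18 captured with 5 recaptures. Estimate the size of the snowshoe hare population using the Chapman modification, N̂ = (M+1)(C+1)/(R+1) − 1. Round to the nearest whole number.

N ≈ 468

N̂ = (147+1)(18+1)/(5+1) − 1 = 148·19/6 − 1
= 2812/6 − 1 ≈ 468.7 − 1 ≈ 467.7 → 468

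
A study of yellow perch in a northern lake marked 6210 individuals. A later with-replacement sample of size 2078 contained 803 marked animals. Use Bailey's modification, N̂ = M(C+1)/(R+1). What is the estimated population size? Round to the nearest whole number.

N̂ = 6210·(2078+1)/(803+1) = 6210·2079/804 = 12910590/804 ≈ 16057.9 → 16058

N ≈ 16,058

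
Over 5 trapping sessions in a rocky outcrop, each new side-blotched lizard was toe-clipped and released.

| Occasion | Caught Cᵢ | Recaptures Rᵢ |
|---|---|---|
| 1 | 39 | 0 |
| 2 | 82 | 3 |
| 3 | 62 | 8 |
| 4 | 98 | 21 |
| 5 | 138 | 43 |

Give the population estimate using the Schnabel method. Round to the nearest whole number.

Marked at large before each occasion: Mᵢ = Σⱼ<ᵢ (Cⱼ − Rⱼ) → M1=0, M2=39, M3=118, M4=172, M5=249
Σ MᵢCᵢ = 0·39 + 39·82 + 118·62 + 172·98 + 249·138 = 0 + 3198 + 7316 + 16856 + 34362 = 61732
Σ Rᵢ = 0 + 3 + 8 + 21 + 43 = 75
N̂ = 61732 / 75 ≈ 823.1 → 823

N ≈ 823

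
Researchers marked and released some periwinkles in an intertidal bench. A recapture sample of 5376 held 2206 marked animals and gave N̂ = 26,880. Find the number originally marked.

From N = M·C/R: M = N·R / C = 26880·2206 / 5376 = 59297280 / 5376 = 11030.

M = 11030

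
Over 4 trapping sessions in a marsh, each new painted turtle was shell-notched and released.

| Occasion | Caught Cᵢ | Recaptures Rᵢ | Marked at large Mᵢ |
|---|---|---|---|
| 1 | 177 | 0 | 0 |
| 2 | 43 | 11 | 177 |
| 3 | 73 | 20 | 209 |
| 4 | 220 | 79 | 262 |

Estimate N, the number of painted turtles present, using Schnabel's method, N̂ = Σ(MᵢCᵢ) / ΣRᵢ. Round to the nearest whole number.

N ≈ 732

Σ MᵢCᵢ = 0·177 + 177·43 + 209·73 + 262·220 = 0 + 7611 + 15257 + 57640 = 80508
Σ Rᵢ = 0 + 11 + 20 + 79 = 110
N̂ = 80508 / 110 ≈ 731.9 → 732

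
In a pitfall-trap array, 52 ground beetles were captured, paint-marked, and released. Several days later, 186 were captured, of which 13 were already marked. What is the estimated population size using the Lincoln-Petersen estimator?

N = (52 × 186) / 13 = 9672 / 13 = 744

N = 744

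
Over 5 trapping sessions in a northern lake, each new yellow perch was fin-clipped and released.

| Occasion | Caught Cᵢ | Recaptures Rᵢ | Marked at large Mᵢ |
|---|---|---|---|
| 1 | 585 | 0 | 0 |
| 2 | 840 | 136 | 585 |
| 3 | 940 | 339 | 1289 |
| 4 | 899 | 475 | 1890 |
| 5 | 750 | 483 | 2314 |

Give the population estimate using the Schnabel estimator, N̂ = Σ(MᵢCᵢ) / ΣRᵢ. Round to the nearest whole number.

N ≈ 3585

Σ MᵢCᵢ = 0·585 + 585·840 + 1289·940 + 1890·899 + 2314·750 = 0 + 491400 + 1211660 + 1699110 + 1735500 = 5137670
Σ Rᵢ = 0 + 136 + 339 + 475 + 483 = 1433
N̂ = 5137670 / 1433 ≈ 3585.3 → 3585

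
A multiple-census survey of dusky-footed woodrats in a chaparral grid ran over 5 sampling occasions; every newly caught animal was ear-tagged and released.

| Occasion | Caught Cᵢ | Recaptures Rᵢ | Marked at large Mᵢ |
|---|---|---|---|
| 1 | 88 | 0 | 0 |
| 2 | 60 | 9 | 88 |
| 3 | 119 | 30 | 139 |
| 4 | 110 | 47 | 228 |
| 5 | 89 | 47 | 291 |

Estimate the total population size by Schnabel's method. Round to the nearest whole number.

Σ MᵢCᵢ = 0·88 + 88·60 + 139·119 + 228·110 + 291·89 = 0 + 5280 + 16541 + 25080 + 25899 = 72800
Σ Rᵢ = 0 + 9 + 30 + 47 + 47 = 133
N̂ = 72800 / 133 ≈ 547.4 → 547

N ≈ 547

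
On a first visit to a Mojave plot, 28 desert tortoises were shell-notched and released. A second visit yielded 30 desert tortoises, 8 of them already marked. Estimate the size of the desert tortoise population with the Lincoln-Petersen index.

N = 105

Lincoln-Petersen assumes M/N = R/C, so N = M·C / R.
N = (28 × 30) / 8 = 840 / 8 = 105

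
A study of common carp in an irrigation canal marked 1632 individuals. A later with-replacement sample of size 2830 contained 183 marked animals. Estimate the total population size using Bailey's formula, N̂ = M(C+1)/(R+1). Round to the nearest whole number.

N ≈ 25,110

N̂ = 1632·(2830+1)/(183+1) = 1632·2831/184 = 4620192/184 ≈ 25109.7 → 25110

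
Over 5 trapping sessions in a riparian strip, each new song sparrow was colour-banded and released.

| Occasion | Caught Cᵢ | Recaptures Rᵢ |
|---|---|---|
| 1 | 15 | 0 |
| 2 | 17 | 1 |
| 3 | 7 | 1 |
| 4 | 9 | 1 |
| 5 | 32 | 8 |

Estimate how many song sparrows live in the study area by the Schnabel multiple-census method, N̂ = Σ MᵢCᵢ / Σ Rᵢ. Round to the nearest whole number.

Marked at large before each occasion: Mᵢ = Σⱼ<ᵢ (Cⱼ − Rⱼ) → M1=0, M2=15, M3=31, M4=37, M5=45
Σ MᵢCᵢ = 0·15 + 15·17 + 31·7 + 37·9 + 45·32 = 0 + 255 + 217 + 333 + 1440 = 2245
Σ Rᵢ = 0 + 1 + 1 + 1 + 8 = 11
N̂ = 2245 / 11 ≈ 204.1 → 204

N ≈ 204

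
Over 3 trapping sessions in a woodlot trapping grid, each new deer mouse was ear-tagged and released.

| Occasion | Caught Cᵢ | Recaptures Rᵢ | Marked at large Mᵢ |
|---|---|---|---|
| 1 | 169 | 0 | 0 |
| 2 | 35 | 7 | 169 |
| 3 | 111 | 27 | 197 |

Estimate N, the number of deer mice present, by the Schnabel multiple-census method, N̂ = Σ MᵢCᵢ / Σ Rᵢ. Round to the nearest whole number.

N ≈ 817

Σ MᵢCᵢ = 0·169 + 169·35 + 197·111 = 0 + 5915 + 21867 = 27782
Σ Rᵢ = 0 + 7 + 27 = 34
N̂ = 27782 / 34 ≈ 817.1 → 817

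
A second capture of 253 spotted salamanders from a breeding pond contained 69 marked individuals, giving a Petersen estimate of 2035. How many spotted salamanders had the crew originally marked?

From N = M·C/R: M = N·R / C = 2035·69 / 253 = 140415 / 253 = 555.

M = 555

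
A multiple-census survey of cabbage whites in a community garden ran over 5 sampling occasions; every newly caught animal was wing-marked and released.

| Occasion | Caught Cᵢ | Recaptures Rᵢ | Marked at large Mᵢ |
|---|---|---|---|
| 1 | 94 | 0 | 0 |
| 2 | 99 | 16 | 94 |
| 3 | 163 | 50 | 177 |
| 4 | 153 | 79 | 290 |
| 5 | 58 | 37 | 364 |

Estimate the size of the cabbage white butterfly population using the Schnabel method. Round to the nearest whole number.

N ≈ 569

Σ MᵢCᵢ = 0·94 + 94·99 + 177·163 + 290·153 + 364·58 = 0 + 9306 + 28851 + 44370 + 21112 = 103639
Σ Rᵢ = 0 + 16 + 50 + 79 + 37 = 182
N̂ = 103639 / 182 ≈ 569.4 → 569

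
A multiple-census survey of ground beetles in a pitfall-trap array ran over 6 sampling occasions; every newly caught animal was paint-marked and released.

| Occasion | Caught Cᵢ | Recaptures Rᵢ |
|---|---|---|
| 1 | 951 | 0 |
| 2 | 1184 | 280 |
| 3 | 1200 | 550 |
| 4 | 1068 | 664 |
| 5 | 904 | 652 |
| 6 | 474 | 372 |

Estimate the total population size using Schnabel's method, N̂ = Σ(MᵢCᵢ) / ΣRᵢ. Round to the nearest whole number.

N ≈ 4033

Marked at large before each occasion: Mᵢ = Σⱼ<ᵢ (Cⱼ − Rⱼ) → M1=0, M2=951, M3=1855, M4=2505, M5=2909, M6=3161
Σ MᵢCᵢ = 0·951 + 951·1184 + 1855·1200 + 2505·1068 + 2909·904 + 3161·474 = 0 + 1125984 + 2226000 + 2675340 + 2629736 + 1498314 = 10155374
Σ Rᵢ = 0 + 280 + 550 + 664 + 652 + 372 = 2518
N̂ = 10155374 / 2518 ≈ 4033.1 → 4033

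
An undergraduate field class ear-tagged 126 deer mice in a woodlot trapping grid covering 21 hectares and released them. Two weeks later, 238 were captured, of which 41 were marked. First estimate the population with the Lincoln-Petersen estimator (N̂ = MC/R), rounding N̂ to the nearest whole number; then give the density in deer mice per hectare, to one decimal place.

density ≈ 34.8 deer mice per hectare

N̂ = 126·238/41 = 29988/41 ≈ 731.4 → 731
Density = N̂ / area = 731 / 21 ≈ 34.81 → 34.8 per hectare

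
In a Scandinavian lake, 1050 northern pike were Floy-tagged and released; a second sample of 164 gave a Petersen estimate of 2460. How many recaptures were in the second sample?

From N = M·C/R: R = M·C / N = 1050·164 / 2460 = 172200 / 2460 = 70.

R = 70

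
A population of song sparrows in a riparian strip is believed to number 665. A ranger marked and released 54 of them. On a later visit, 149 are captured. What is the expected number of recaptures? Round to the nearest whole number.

expected recaptures ≈ 12

Expected recaptures E[R] = M·C / N.
E[R] = 54 × 149 / 665 = 8046 / 665 ≈ 12.1 → 12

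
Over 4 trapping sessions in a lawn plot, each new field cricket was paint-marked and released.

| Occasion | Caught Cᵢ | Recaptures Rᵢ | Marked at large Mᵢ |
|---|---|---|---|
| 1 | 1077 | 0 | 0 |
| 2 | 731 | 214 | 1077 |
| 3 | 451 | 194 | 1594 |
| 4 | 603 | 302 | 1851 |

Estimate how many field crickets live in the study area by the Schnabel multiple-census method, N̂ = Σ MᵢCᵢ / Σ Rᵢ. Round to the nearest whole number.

Σ MᵢCᵢ = 0·1077 + 1077·731 + 1594·451 + 1851·603 = 0 + 787287 + 718894 + 1116153 = 2622334
Σ Rᵢ = 0 + 214 + 194 + 302 = 710
N̂ = 2622334 / 710 ≈ 3693.4 → 3693

N ≈ 3693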